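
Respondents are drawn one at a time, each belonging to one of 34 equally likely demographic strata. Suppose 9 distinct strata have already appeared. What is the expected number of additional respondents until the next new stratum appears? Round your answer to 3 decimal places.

1.360

Each respondent yields a new stratum with probability (34-9)/34 = 25/34, so the wait is geometric with mean 34/25.
E = 34/25 = 1.3600.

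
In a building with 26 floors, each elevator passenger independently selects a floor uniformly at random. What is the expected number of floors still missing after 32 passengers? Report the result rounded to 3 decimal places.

For each floor, P(unseen after 32) = (25/26)^32 = 0.2851.
By linearity of expectation, E[unseen] = 26·(25/26)^32 = 7.4115.

7.412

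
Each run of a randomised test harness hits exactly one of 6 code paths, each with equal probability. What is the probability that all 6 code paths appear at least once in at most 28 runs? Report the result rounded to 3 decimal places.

0.964

By inclusion–exclusion over which code paths are missing,
P(all seen) = Σ_{j=0}^{6} (-1)^j C(6,j)((6-j)/6)^28
= 1.0000 - 0.0364 + 0.0002 - 0.0000 + 0.0000 - 0.0000 + 0.0000
= 0.9638.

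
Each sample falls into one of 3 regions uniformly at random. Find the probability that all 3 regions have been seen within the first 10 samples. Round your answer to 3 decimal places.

Let A_i be the event that region i is missing after 10 samples. By inclusion–exclusion on the A_i,
P(all seen) = Σ_{j=0}^{3} (-1)^j C(3,j)((3-j)/3)^10
= 1.0000 - 0.0520 + 0.0001 - 0.0000
= 0.9480.

0.948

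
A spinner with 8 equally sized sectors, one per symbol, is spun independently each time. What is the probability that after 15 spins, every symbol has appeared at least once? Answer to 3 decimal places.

0.248

Let A_i be the event that symbol i is missing after 15 spins. By inclusion–exclusion on the A_i,
P(all seen) = Σ_{j=0}^{8} (-1)^j C(8,j)((8-j)/8)^15
= 1.0000 - 1.0795 + 0.3742 - 0.0486 + 0.0021 - 0.0000 + 0.0000 - 0.0000 + 0.0000
= 0.2482.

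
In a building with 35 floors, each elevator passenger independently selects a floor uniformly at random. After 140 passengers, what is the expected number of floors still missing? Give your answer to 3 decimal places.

0.605

For each floor, P(unseen after 140) = (34/35)^140 = 0.0173.
By linearity of expectation, E[unseen] = 35·(34/35)^140 = 0.6048.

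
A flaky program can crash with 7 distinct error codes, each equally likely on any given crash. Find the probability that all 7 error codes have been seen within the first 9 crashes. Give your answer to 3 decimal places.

0.058

Let A_i be the event that error code i is missing after 9 crashes. By inclusion–exclusion on the A_i,
P(all seen) = Σ_{j=0}^{7} (-1)^j C(7,j)((7-j)/7)^9
= 1.0000 - 1.7481 + 1.0164 - 0.2274 + 0.0171 - 0.0003 + 0.0000 - 0.0000
= 0.0577.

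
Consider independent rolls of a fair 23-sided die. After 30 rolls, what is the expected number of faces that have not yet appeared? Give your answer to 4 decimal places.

For each face, P(unseen after 30) = (22/23)^30 = 0.26354.
By linearity of expectation, E[unseen] = 23·(22/23)^30 = 6.06140.

6.0614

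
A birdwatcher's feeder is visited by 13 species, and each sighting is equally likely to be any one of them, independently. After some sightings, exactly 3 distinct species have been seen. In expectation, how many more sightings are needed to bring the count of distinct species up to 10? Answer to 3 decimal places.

14.243

From k distinct to k+1 distinct takes on average 13/(13-k) sightings.
Sum over k = 3,...,9: E = 13/10 + 13/9 + 13/8 + ... + 13/5 + 13/4 = 14.2433.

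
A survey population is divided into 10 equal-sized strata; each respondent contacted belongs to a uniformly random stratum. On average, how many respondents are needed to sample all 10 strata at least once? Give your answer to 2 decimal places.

Split into phases: going from k distinct to k+1 distinct takes on average 10/(10-k) respondents.
E[T] = 10/10 + 10/9 + 10/8 + ... + 10/2 + 10/1 = 10·H_{10}.
H_{10} = 2.929, so E[T] = 29.290.

29.29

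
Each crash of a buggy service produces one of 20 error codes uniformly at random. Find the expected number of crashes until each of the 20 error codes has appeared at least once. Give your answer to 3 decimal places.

71.955

Split into phases: going from k distinct to k+1 distinct takes on average 20/(20-k) crashes.
E[T] = 20/20 + 20/19 + 20/18 + ... + 20/2 + 20/1 = 20·H_{20}.
H_{20} = 3.5977, so E[T] = 71.9548.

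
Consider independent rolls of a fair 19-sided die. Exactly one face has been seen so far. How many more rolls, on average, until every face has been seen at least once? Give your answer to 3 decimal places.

From k distinct to k+1 distinct takes on average 19/(19-k) rolls.
Sum over k = 1,...,18: E = 19/18 + 19/17 + 19/16 + ... + 19/2 + 19/1 = 66.4071.

66.407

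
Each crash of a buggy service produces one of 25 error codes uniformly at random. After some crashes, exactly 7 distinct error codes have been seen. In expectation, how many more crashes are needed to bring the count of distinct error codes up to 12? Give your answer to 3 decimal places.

With k distinct error codes already seen, the next new one takes an expected 25/(25-k) crashes.
Sum over k = 7,...,11: E = 25/18 + 25/17 + 25/16 + 25/15 + 25/14 = 7.8744.

7.874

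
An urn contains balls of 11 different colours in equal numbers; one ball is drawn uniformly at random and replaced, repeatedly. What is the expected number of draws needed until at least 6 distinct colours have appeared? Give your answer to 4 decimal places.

8.1020

With k distinct colours already seen, the next new one arrives after an expected 11/(11-k) draws.
Sum over k = 0,...,5: E = 11/11 + 11/10 + 11/9 + 11/8 + 11/7 + 11/6 = 8.10198.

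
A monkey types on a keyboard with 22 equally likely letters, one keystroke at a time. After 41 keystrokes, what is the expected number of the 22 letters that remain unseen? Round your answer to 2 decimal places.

3.27

For each letter, P(unseen after 41) = (21/22)^41 = 0.148.
By linearity of expectation, E[unseen] = 22·(21/22)^41 = 3.267.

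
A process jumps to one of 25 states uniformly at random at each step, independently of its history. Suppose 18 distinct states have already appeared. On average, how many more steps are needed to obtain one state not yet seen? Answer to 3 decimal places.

Each step yields a new state with probability (25-18)/25 = 7/25, so the wait is geometric with mean 25/7.
E = 25/7 = 3.5714.

3.571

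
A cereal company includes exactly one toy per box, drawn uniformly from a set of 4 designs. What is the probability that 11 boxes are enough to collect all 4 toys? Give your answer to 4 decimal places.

Let A_i be the event that toy i is missing after 11 boxes. By inclusion–exclusion on the A_i,
P(all seen) = Σ_{j=0}^{4} (-1)^j C(4,j)((4-j)/4)^11
= 1.00000 - 0.16894 + 0.00293 - 0.00000 + 0.00000
= 0.83399.

0.8340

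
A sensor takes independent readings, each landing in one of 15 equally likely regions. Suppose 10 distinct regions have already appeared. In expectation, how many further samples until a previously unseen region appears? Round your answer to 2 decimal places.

3.00

Each sample yields a new region with probability (15-10)/15 = 5/15, so the wait is geometric with mean 15/5.
E = 15/5 = 3.000.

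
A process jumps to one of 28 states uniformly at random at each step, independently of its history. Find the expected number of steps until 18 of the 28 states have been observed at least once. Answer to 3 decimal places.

27.950

With k distinct states already seen, the next new one arrives after an expected 28/(28-k) steps.
Sum over k = 0,...,17: E = 28/28 + 28/27 + 28/26 + ... + 28/12 + 28/11 = 27.9497.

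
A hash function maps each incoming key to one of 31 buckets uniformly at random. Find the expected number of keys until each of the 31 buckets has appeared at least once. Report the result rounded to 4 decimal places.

The wait to go from k to k+1 distinct buckets is geometric with mean 31/(31-k).
E[T] = 31/31 + 31/30 + 31/29 + ... + 31/2 + 31/1 = 31·H_{31}.
H_{31} = 4.02725, so E[T] = 124.84460.

124.8446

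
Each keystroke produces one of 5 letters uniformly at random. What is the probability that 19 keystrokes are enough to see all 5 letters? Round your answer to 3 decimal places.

Let A_i be the event that letter i is missing after 19 keystrokes. By inclusion–exclusion on the A_i,
P(all seen) = Σ_{j=0}^{5} (-1)^j C(5,j)((5-j)/5)^19
= 1.0000 - 0.0721 + 0.0006 - 0.0000 + 0.0000 - 0.0000
= 0.9286.

0.929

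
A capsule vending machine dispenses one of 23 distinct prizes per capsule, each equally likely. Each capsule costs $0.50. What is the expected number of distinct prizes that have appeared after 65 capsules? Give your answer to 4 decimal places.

21.7209

For each prize, P(seen in 65 capsules) = 1 - (22/23)^65 = 0.94439.
By linearity of expectation, E[distinct seen] = 23·(1 - (22/23)^65) = 21.72093.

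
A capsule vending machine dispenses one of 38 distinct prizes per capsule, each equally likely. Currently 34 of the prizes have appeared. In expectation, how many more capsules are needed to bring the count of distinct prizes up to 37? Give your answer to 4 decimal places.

41.1667

From k distinct to k+1 distinct takes on average 38/(38-k) capsules.
Sum over k = 34,...,36: E = 38/4 + 38/3 + 38/2 = 41.16667.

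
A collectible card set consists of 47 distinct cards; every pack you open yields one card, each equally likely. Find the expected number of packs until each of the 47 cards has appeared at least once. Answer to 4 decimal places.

208.5843

After k distinct cards have appeared, the next pack gives a new one with probability (47-k)/47, so the expected wait for the (k+1)-th is 47/(47-k).
E[T] = 47/47 + 47/46 + 47/45 + ... + 47/2 + 47/1 = 47·H_{47}.
H_{47} = 4.43796, so E[T] = 208.58430.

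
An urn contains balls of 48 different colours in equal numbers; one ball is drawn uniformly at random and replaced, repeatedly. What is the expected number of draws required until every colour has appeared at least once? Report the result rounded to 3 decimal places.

214.022

After k distinct colours have appeared, the next draw gives a new one with probability (48-k)/48, so the expected wait for the (k+1)-th is 48/(48-k).
E[T] = 48/48 + 48/47 + 48/46 + ... + 48/2 + 48/1 = 48·H_{48}.
H_{48} = 4.4588, so E[T] = 214.0223.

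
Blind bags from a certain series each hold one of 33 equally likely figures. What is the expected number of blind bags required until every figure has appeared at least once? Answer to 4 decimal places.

Split into phases: going from k distinct to k+1 distinct takes on average 33/(33-k) blind bags.
E[T] = 33/33 + 33/32 + 33/31 + ... + 33/2 + 33/1 = 33·H_{33}.
H_{33} = 4.08880, so E[T] = 134.93034.

134.9303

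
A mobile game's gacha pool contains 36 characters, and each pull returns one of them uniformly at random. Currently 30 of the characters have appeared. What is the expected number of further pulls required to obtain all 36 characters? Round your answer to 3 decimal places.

With k distinct characters already seen, the next new one takes an expected 36/(36-k) pulls.
Sum over k = 30,...,35: E = 36/6 + 36/5 + 36/4 + 36/3 + 36/2 + 36/1 = 88.2000.

88.200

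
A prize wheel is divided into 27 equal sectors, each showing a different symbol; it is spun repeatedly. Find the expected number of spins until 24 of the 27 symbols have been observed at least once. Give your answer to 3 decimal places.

With k distinct symbols already seen, the next new one arrives after an expected 27/(27-k) spins.
Sum over k = 0,...,23: E = 27/27 + 27/26 + 27/25 + ... + 27/5 + 27/4 = 55.5693.

55.569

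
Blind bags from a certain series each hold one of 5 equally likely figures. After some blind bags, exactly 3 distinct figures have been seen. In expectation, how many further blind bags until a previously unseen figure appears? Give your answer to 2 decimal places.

Each blind bag yields a new figure with probability (5-3)/5 = 2/5, so the wait is geometric with mean 5/2.
E = 5/2 = 2.500.

2.50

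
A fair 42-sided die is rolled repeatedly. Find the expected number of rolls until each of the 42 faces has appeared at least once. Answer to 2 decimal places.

181.72

After k distinct faces have appeared, the next roll gives a new one with probability (42-k)/42, so the expected wait for the (k+1)-th is 42/(42-k).
E[T] = 42/42 + 42/41 + 42/40 + ... + 42/2 + 42/1 = 42·H_{42}.
H_{42} = 4.327, so E[T] = 181.723.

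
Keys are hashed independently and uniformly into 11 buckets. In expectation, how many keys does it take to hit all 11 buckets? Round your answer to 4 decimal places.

After k distinct buckets have appeared, the next key gives a new one with probability (11-k)/11, so the expected wait for the (k+1)-th is 11/(11-k).
E[T] = 11/11 + 11/10 + 11/9 + ... + 11/2 + 11/1 = 11·H_{11}.
H_{11} = 3.01988, so E[T] = 33.21865.

33.2187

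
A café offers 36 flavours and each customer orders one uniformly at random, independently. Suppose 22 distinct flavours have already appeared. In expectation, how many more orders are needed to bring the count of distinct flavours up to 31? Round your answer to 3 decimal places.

34.856

From k distinct to k+1 distinct takes on average 36/(36-k) orders.
Sum over k = 22,...,30: E = 36/14 + 36/13 + 36/12 + ... + 36/7 + 36/6 = 34.8562.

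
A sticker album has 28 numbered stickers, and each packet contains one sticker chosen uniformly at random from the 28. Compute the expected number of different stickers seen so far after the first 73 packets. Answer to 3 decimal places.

For each sticker, P(seen in 73 packets) = 1 - (27/28)^73 = 0.9297.
By linearity of expectation, E[distinct seen] = 28·(1 - (27/28)^73) = 26.0313.

26.031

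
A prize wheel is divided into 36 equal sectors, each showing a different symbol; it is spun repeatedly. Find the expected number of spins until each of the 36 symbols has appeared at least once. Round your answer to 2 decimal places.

150.28

Split into phases: going from k distinct to k+1 distinct takes on average 36/(36-k) spins.
E[T] = 36/36 + 36/35 + 36/34 + ... + 36/2 + 36/1 = 36·H_{36}.
H_{36} = 4.175, so E[T] = 150.284.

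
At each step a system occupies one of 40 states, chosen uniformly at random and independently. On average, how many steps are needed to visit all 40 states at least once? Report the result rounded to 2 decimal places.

171.14

After k distinct states have appeared, the next step gives a new one with probability (40-k)/40, so the expected wait for the (k+1)-th is 40/(40-k).
E[T] = 40/40 + 40/39 + 40/38 + ... + 40/2 + 40/1 = 40·H_{40}.
H_{40} = 4.279, so E[T] = 171.142.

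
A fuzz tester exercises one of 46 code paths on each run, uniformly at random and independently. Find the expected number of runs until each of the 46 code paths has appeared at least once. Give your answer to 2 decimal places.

203.17

After k distinct code paths have appeared, the next run gives a new one with probability (46-k)/46, so the expected wait for the (k+1)-th is 46/(46-k).
E[T] = 46/46 + 46/45 + 46/44 + ... + 46/2 + 46/1 = 46·H_{46}.
H_{46} = 4.417, so E[T] = 203.168.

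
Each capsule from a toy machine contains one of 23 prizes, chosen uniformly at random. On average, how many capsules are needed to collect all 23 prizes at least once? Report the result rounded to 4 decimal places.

Split into phases: going from k distinct to k+1 distinct takes on average 23/(23-k) capsules.
E[T] = 23/23 + 23/22 + 23/21 + ... + 23/2 + 23/1 = 23·H_{23}.
H_{23} = 3.73429, so E[T] = 85.88870.

85.8887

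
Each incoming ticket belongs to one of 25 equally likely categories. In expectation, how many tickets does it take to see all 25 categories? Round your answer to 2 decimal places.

After k distinct categories have appeared, the next ticket gives a new one with probability (25-k)/25, so the expected wait for the (k+1)-th is 25/(25-k).
E[T] = 25/25 + 25/24 + 25/23 + ... + 25/2 + 25/1 = 25·H_{25}.
H_{25} = 3.816, so E[T] = 95.399.

95.40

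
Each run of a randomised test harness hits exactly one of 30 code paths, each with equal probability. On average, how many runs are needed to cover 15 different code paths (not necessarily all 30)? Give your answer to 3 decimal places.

Going from k to k+1 distinct takes a geometric number of runs with mean 30/(30-k).
Sum over k = 0,...,14: E = 30/30 + 30/29 + 30/28 + ... + 30/17 + 30/16 = 20.3027.

20.303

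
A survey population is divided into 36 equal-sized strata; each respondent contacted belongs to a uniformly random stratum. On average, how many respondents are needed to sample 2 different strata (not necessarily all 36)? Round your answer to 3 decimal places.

Going from k to k+1 distinct takes a geometric number of respondents with mean 36/(36-k).
Sum over k = 0,...,1: E = 36/36 + 36/35 = 2.0286.

2.029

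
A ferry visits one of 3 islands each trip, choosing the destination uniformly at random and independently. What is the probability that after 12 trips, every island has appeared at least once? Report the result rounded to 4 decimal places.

0.9769

By inclusion–exclusion over which islands are missing,
P(all seen) = Σ_{j=0}^{3} (-1)^j C(3,j)((3-j)/3)^12
= 1.00000 - 0.02312 + 0.00001 - 0.00000
= 0.97688.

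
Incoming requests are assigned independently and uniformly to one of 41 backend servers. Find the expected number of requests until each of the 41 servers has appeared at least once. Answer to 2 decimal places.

176.42

After k distinct servers have appeared, the next request gives a new one with probability (41-k)/41, so the expected wait for the (k+1)-th is 41/(41-k).
E[T] = 41/41 + 41/40 + 41/39 + ... + 41/2 + 41/1 = 41·H_{41}.
H_{41} = 4.303, so E[T] = 176.420.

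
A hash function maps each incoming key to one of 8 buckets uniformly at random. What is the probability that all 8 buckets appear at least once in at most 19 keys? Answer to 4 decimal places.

By inclusion–exclusion over which buckets are missing,
P(all seen) = Σ_{j=0}^{8} (-1)^j C(8,j)((8-j)/8)^19
= 1.00000 - 0.63277 + 0.11839 - 0.00741 + 0.00013 - 0.00000 + 0.00000 - 0.00000 + 0.00000
= 0.47835.

0.4783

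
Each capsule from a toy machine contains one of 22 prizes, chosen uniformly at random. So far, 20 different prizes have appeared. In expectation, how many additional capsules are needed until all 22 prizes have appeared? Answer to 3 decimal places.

With k distinct prizes already seen, the next new one takes an expected 22/(22-k) capsules.
Sum over k = 20,...,21: E = 22/2 + 22/1 = 33.0000.

33.000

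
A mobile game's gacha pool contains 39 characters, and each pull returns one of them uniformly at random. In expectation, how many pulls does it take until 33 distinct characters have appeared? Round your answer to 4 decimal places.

70.3382

Going from k to k+1 distinct takes a geometric number of pulls with mean 39/(39-k).
Sum over k = 0,...,32: E = 39/39 + 39/38 + 39/37 + ... + 39/8 + 39/7 = 70.33818.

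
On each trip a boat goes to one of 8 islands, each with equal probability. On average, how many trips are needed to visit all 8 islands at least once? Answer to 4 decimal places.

After k distinct islands have appeared, the next trip gives a new one with probability (8-k)/8, so the expected wait for the (k+1)-th is 8/(8-k).
E[T] = 8/8 + 8/7 + 8/6 + ... + 8/2 + 8/1 = 8·H_{8}.
H_{8} = 2.71786, so E[T] = 21.74286.

21.7429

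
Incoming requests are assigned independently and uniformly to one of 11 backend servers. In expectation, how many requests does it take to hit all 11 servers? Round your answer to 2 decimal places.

33.22

After k distinct servers have appeared, the next request gives a new one with probability (11-k)/11, so the expected wait for the (k+1)-th is 11/(11-k).
E[T] = 11/11 + 11/10 + 11/9 + ... + 11/2 + 11/1 = 11·H_{11}.
H_{11} = 3.020, so E[T] = 33.219.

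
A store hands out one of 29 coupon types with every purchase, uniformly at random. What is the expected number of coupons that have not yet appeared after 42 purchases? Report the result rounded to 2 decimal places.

For each coupon, P(unseen after 42) = (28/29)^42 = 0.229.
By linearity of expectation, E[unseen] = 29·(28/29)^42 = 6.642.

6.64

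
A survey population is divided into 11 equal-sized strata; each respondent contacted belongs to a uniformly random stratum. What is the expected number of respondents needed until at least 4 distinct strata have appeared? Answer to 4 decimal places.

Going from k to k+1 distinct takes a geometric number of respondents with mean 11/(11-k).
Sum over k = 0,...,3: E = 11/11 + 11/10 + 11/9 + 11/8 = 4.69722.

4.6972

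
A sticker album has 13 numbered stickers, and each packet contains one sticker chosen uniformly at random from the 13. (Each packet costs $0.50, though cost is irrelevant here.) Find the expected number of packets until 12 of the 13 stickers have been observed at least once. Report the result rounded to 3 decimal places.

28.342

With k distinct stickers already seen, the next new one arrives after an expected 13/(13-k) packets.
Sum over k = 0,...,11: E = 13/13 + 13/12 + 13/11 + ... + 13/3 + 13/2 = 28.3417.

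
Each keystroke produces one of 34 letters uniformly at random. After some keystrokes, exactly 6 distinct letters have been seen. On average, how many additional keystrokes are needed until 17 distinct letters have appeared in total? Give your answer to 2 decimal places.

16.58

The wait to go from k to k+1 distinct letters is geometric with mean 34/(34-k).
Sum over k = 6,...,16: E = 34/28 + 34/27 + 34/26 + ... + 34/19 + 34/18 = 16.579.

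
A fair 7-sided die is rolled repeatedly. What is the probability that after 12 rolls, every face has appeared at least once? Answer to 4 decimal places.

0.2285

Let A_i be the event that face i is missing after 12 rolls. By inclusion–exclusion on the A_i,
P(all seen) = Σ_{j=0}^{7} (-1)^j C(7,j)((7-j)/7)^12
= 1.00000 - 1.10087 + 0.37041 - 0.04242 + 0.00134 - 0.00001 + 0.00000 - 0.00000
= 0.22845.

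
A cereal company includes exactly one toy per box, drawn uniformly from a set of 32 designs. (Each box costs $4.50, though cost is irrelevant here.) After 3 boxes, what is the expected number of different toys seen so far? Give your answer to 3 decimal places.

For each toy, P(seen in 3 boxes) = 1 - (31/32)^3 = 0.0909.
By linearity of expectation, E[distinct seen] = 32·(1 - (31/32)^3) = 2.9072.

2.907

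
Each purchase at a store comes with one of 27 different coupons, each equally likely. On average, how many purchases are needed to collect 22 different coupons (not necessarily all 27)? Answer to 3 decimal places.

Going from k to k+1 distinct takes a geometric number of purchases with mean 27/(27-k).
Sum over k = 0,...,21: E = 27/27 + 27/26 + 27/25 + ... + 27/7 + 27/6 = 43.4193.

43.419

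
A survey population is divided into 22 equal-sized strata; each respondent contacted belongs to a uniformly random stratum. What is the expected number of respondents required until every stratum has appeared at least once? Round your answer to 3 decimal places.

The wait to go from k to k+1 distinct strata is geometric with mean 22/(22-k).
E[T] = 22/22 + 22/21 + 22/20 + ... + 22/2 + 22/1 = 22·H_{22}.
H_{22} = 3.6908, so E[T] = 81.1979.

81.198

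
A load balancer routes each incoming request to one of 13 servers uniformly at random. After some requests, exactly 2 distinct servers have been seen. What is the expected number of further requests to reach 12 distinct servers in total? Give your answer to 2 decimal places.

26.26

The wait to go from k to k+1 distinct servers is geometric with mean 13/(13-k).
Sum over k = 2,...,11: E = 13/11 + 13/10 + 13/9 + ... + 13/3 + 13/2 = 26.258.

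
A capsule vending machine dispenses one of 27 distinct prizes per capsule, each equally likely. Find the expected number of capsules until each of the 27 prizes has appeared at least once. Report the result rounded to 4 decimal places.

After k distinct prizes have appeared, the next capsule gives a new one with probability (27-k)/27, so the expected wait for the (k+1)-th is 27/(27-k).
E[T] = 27/27 + 27/26 + 27/25 + ... + 27/2 + 27/1 = 27·H_{27}.
H_{27} = 3.89146, so E[T] = 105.06933.

105.0693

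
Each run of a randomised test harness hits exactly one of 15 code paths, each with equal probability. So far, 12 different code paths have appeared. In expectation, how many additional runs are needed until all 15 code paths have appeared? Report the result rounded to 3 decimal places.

27.500

With k distinct code paths already seen, the next new one takes an expected 15/(15-k) runs.
Sum over k = 12,...,14: E = 15/3 + 15/2 + 15/1 = 27.5000.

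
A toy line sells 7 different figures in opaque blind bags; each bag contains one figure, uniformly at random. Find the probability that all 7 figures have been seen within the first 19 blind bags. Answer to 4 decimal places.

0.6601

By inclusion–exclusion over which figures are missing,
P(all seen) = Σ_{j=0}^{7} (-1)^j C(7,j)((7-j)/7)^19
= 1.00000 - 0.37420 + 0.03514 - 0.00084 + 0.00000 - 0.00000 + 0.00000 - 0.00000
= 0.66009.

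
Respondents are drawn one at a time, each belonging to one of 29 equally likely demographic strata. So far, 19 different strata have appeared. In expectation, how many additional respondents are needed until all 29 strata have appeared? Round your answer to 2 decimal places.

The wait to go from k to k+1 distinct strata is geometric with mean 29/(29-k).
Sum over k = 19,...,28: E = 29/10 + 29/9 + 29/8 + ... + 29/2 + 29/1 = 84.940.

84.94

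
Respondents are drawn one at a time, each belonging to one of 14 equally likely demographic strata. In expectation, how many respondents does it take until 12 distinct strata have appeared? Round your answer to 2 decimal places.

24.52

With k distinct strata already seen, the next new one arrives after an expected 14/(14-k) respondents.
Sum over k = 0,...,11: E = 14/14 + 14/13 + 14/12 + ... + 14/4 + 14/3 = 24.522.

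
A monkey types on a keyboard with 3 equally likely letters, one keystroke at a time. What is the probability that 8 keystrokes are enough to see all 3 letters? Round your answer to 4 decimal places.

0.8834

By inclusion–exclusion over which letters are missing,
P(all seen) = Σ_{j=0}^{3} (-1)^j C(3,j)((3-j)/3)^8
= 1.00000 - 0.11706 + 0.00046 - 0.00000
= 0.88340.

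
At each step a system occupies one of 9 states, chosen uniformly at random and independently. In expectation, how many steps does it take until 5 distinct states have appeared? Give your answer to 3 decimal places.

Going from k to k+1 distinct takes a geometric number of steps with mean 9/(9-k).
Sum over k = 0,...,4: E = 9/9 + 9/8 + 9/7 + 9/6 + 9/5 = 6.7107.

6.711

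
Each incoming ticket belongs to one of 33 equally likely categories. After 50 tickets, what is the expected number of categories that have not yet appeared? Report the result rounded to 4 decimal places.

7.0846

For each category, P(unseen after 50) = (32/33)^50 = 0.21469.
By linearity of expectation, E[unseen] = 33·(32/33)^50 = 7.08461.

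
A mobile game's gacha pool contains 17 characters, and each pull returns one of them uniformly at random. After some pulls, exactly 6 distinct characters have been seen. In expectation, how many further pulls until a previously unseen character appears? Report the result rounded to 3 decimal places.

Each pull yields a new character with probability (17-6)/17 = 11/17, so the wait is geometric with mean 17/11.
E = 17/11 = 1.5455.

1.545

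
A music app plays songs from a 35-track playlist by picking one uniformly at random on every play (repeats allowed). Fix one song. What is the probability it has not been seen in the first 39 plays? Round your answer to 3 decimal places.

0.323

Each play misses the fixed song with probability (35-1)/35 = 34/35, independently.
P(still missing after 39) = (34/35)^39 = 0.3229.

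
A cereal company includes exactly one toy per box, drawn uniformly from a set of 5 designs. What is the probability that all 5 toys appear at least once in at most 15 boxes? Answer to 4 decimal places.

By inclusion–exclusion over which toys are missing,
P(all seen) = Σ_{j=0}^{5} (-1)^j C(5,j)((5-j)/5)^15
= 1.00000 - 0.17592 + 0.00470 - 0.00001 + 0.00000 - 0.00000
= 0.82877.

0.8288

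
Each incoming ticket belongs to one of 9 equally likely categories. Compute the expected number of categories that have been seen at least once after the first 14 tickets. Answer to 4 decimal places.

For each category, P(seen in 14 tickets) = 1 - (8/9)^14 = 0.80775.
By linearity of expectation, E[distinct seen] = 9·(1 - (8/9)^14) = 7.26976.

7.2698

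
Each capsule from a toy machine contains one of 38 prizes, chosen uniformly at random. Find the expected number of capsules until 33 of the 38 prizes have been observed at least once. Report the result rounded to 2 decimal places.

Going from k to k+1 distinct takes a geometric number of capsules with mean 38/(38-k).
Sum over k = 0,...,32: E = 38/38 + 38/37 + 38/36 + ... + 38/7 + 38/6 = 73.894.

73.89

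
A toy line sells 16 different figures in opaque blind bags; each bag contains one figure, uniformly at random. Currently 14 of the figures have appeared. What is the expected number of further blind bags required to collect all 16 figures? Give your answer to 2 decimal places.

24.00

With k distinct figures already seen, the next new one takes an expected 16/(16-k) blind bags.
Sum over k = 14,...,15: E = 16/2 + 16/1 = 24.000.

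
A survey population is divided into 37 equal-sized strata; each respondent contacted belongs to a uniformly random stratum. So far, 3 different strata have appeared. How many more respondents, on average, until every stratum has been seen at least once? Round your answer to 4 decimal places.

With k distinct strata already seen, the next new one takes an expected 37/(37-k) respondents.
Sum over k = 3,...,36: E = 37/34 + 37/33 + 37/32 + ... + 37/2 + 37/1 = 152.37377.

152.3738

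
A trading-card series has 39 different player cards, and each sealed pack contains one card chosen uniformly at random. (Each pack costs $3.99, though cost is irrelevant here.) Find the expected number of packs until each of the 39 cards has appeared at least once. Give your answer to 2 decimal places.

The wait to go from k to k+1 distinct cards is geometric with mean 39/(39-k).
E[T] = 39/39 + 39/38 + 39/37 + ... + 39/2 + 39/1 = 39·H_{39}.
H_{39} = 4.254, so E[T] = 165.888.

165.89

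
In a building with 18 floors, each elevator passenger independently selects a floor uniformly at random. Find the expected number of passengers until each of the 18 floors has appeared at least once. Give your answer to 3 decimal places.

The wait to go from k to k+1 distinct floors is geometric with mean 18/(18-k).
E[T] = 18/18 + 18/17 + 18/16 + ... + 18/2 + 18/1 = 18·H_{18}.
H_{18} = 3.4951, so E[T] = 62.9119.

62.912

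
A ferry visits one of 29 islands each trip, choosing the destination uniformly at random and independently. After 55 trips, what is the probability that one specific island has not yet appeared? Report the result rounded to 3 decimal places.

0.145

Each trip misses the fixed island with probability (29-1)/29 = 28/29, independently.
P(still missing after 55) = (28/29)^55 = 0.1451.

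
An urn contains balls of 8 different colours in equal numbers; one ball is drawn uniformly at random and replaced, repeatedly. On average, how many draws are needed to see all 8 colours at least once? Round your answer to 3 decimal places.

21.743

The wait to go from k to k+1 distinct colours is geometric with mean 8/(8-k).
E[T] = 8/8 + 8/7 + 8/6 + ... + 8/2 + 8/1 = 8·H_{8}.
H_{8} = 2.7179, so E[T] = 21.7429.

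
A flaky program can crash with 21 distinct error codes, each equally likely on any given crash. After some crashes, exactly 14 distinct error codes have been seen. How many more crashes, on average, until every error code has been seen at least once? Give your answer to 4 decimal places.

54.4500

The wait to go from k to k+1 distinct error codes is geometric with mean 21/(21-k).
Sum over k = 14,...,20: E = 21/7 + 21/6 + 21/5 + ... + 21/2 + 21/1 = 54.45000.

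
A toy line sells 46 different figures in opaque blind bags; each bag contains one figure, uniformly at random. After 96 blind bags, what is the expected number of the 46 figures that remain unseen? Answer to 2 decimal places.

For each figure, P(unseen after 96) = (45/46)^96 = 0.121.
By linearity of expectation, E[unseen] = 46·(45/46)^96 = 5.577.

5.58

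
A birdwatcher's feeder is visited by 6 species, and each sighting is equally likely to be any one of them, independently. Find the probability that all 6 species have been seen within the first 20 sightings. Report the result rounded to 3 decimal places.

0.848

By inclusion–exclusion over which species are missing,
P(all seen) = Σ_{j=0}^{6} (-1)^j C(6,j)((6-j)/6)^20
= 1.0000 - 0.1565 + 0.0045 - 0.0000 + 0.0000 - 0.0000 + 0.0000
= 0.8480.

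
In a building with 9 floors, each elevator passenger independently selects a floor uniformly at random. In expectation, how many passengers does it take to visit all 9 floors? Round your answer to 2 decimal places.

25.46

Split into phases: going from k distinct to k+1 distinct takes on average 9/(9-k) passengers.
E[T] = 9/9 + 9/8 + 9/7 + ... + 9/2 + 9/1 = 9·H_{9}.
H_{9} = 2.829, so E[T] = 25.461.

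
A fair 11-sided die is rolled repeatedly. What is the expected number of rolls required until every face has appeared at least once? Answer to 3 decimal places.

After k distinct faces have appeared, the next roll gives a new one with probability (11-k)/11, so the expected wait for the (k+1)-th is 11/(11-k).
E[T] = 11/11 + 11/10 + 11/9 + ... + 11/2 + 11/1 = 11·H_{11}.
H_{11} = 3.0199, so E[T] = 33.2187.

33.219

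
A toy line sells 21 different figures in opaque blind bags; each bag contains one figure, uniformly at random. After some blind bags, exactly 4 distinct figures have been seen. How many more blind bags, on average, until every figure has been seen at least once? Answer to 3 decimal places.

72.231

From k distinct to k+1 distinct takes on average 21/(21-k) blind bags.
Sum over k = 4,...,20: E = 21/17 + 21/16 + 21/15 + ... + 21/2 + 21/1 = 72.2306.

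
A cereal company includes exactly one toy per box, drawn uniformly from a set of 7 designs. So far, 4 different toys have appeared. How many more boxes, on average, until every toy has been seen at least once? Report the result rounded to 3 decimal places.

12.833

The wait to go from k to k+1 distinct toys is geometric with mean 7/(7-k).
Sum over k = 4,...,6: E = 7/3 + 7/2 + 7/1 = 12.8333.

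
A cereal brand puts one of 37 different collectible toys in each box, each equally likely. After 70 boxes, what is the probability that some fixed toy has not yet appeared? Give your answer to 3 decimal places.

Each box misses the fixed toy with probability (37-1)/37 = 36/37, independently.
P(still missing after 70) = (36/37)^70 = 0.1469.

0.147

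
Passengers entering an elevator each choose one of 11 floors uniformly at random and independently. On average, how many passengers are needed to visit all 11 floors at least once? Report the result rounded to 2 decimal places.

Split into phases: going from k distinct to k+1 distinct takes on average 11/(11-k) passengers.
E[T] = 11/11 + 11/10 + 11/9 + ... + 11/2 + 11/1 = 11·H_{11}.
H_{11} = 3.020, so E[T] = 33.219.

33.22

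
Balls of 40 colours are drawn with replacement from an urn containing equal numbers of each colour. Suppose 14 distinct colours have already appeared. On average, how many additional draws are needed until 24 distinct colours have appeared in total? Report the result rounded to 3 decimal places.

The wait to go from k to k+1 distinct colours is geometric with mean 40/(40-k).
Sum over k = 14,...,23: E = 40/26 + 40/25 + 40/24 + ... + 40/18 + 40/17 = 18.9476.

18.948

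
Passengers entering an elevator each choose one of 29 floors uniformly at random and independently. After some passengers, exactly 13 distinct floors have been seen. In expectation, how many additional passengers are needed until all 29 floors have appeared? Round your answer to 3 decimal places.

98.041

The wait to go from k to k+1 distinct floors is geometric with mean 29/(29-k).
Sum over k = 13,...,28: E = 29/16 + 29/15 + 29/14 + ... + 29/2 + 29/1 = 98.0411.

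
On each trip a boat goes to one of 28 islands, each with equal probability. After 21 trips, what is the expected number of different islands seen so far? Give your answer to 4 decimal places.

For each island, P(seen in 21 trips) = 1 - (27/28)^21 = 0.53407.
By linearity of expectation, E[distinct seen] = 28·(1 - (27/28)^21) = 14.95397.

14.9540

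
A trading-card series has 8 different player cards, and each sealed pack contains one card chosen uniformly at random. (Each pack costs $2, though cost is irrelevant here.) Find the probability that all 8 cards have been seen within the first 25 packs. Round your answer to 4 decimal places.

By inclusion–exclusion over which cards are missing,
P(all seen) = Σ_{j=0}^{8} (-1)^j C(8,j)((8-j)/8)^25
= 1.00000 - 0.28398 + 0.02107 - 0.00044 + 0.00000 - 0.00000 + 0.00000 - 0.00000 + 0.00000
= 0.73665.

0.7366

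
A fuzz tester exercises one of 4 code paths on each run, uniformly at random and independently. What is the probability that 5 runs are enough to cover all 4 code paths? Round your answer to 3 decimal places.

0.234

Let A_i be the event that code path i is missing after 5 runs. By inclusion–exclusion on the A_i,
P(all seen) = Σ_{j=0}^{4} (-1)^j C(4,j)((4-j)/4)^5
= 1.0000 - 0.9492 + 0.1875 - 0.0039 + 0.0000
= 0.2344.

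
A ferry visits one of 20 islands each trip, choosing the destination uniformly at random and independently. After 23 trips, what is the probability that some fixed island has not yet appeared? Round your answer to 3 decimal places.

0.307

Each trip misses the fixed island with probability (20-1)/20 = 19/20, independently.
P(still missing after 23) = (19/20)^23 = 0.3074.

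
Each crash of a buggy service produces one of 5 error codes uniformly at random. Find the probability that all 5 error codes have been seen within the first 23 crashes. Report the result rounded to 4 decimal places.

By inclusion–exclusion over which error codes are missing,
P(all seen) = Σ_{j=0}^{5} (-1)^j C(5,j)((5-j)/5)^23
= 1.00000 - 0.02951 + 0.00008 - 0.00000 + 0.00000 - 0.00000
= 0.97056.

0.9706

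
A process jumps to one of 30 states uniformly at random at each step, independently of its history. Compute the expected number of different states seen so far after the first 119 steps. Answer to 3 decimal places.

29.469

For each state, P(seen in 119 steps) = 1 - (29/30)^119 = 0.9823.
By linearity of expectation, E[distinct seen] = 30·(1 - (29/30)^119) = 29.4690.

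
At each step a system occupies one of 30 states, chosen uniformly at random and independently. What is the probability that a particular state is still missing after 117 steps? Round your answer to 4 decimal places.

0.0189

Each step misses the fixed state with probability (30-1)/30 = 29/30, independently.
P(still missing after 117) = (29/30)^117 = 0.01894.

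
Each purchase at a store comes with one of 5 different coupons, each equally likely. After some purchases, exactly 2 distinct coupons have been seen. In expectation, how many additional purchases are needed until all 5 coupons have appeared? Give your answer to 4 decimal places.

9.1667

With k distinct coupons already seen, the next new one takes an expected 5/(5-k) purchases.
Sum over k = 2,...,4: E = 5/3 + 5/2 + 5/1 = 9.16667.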